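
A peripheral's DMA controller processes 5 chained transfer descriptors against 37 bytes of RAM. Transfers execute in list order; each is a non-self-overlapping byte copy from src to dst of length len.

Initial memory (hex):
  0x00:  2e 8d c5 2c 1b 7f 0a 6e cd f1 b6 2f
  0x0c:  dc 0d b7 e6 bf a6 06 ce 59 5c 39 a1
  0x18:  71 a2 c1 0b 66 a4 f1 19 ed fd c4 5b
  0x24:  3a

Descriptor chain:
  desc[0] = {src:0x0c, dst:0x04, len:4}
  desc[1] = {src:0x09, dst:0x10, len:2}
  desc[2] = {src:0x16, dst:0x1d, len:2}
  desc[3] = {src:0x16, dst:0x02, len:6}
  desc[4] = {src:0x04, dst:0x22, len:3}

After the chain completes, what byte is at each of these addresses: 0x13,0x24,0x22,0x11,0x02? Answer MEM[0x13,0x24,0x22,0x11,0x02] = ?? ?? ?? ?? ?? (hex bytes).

MEM[0x13,0x24,0x22,0x11,0x02] = ce c1 71 b6 39

D0: mem[0x04..0x07] <- [dc 0d b7 e6]
D1: mem[0x10..0x11] <- [f1 b6]
D2: mem[0x1d..0x1e] <- [39 a1]
D3: mem[0x02..0x07] <- [39 a1 71 a2 c1 0b]
D4: mem[0x22..0x24] <- [71 a2 c1]
query mem[0x13]=0xce, mem[0x24]=0xc1, mem[0x22]=0x71, mem[0x11]=0xb6, mem[0x02]=0x39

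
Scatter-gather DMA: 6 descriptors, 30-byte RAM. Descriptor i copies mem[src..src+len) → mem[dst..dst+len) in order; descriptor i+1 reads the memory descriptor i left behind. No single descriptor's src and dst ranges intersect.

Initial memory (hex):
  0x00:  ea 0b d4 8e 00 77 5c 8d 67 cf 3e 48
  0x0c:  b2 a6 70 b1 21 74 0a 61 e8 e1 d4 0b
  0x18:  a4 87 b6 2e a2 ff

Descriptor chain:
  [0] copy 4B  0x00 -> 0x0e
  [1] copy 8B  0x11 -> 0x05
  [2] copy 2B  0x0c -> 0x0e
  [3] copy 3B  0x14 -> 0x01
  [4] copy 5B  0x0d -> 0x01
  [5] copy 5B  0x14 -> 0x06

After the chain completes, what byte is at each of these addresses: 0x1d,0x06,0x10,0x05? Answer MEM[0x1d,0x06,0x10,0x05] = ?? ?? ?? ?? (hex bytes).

#0 dst[0x0e+4] := {0xea,0x0b,0xd4,0x8e}
#1 dst[0x05+8] := {0x8e,0x0a,0x61,0xe8,0xe1,0xd4,0x0b,0xa4}
#2 dst[0x0e+2] := {0xa4,0xa6}
#3 dst[0x01+3] := {0xe8,0xe1,0xd4}
#4 dst[0x01+5] := {0xa6,0xa4,0xa6,0xd4,0x8e}
#5 dst[0x06+5] := {0xe8,0xe1,0xd4,0x0b,0xa4}
query mem[0x1d]=0xff, mem[0x06]=0xe8, mem[0x10]=0xd4, mem[0x05]=0x8e

MEM[0x1d,0x06,0x10,0x05] = ff e8 d4 8e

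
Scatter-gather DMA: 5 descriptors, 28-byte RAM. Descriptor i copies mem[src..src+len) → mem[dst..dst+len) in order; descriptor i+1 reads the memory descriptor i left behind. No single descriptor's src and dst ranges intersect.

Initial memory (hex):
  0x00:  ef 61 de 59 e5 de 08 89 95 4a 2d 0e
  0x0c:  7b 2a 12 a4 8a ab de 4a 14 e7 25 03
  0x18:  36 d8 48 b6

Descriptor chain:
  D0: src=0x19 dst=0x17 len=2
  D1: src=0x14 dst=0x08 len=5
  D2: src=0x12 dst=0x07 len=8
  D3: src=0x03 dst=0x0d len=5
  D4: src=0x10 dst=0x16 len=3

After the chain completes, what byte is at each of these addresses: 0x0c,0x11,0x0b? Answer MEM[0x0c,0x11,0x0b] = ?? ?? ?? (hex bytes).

#0 dst[0x17+2] := {0xd8,0x48}
#1 dst[0x08+5] := {0x14,0xe7,0x25,0xd8,0x48}
#2 dst[0x07+8] := {0xde,0x4a,0x14,0xe7,0x25,0xd8,0x48,0xd8}
#3 dst[0x0d+5] := {0x59,0xe5,0xde,0x08,0xde}
#4 dst[0x16+3] := {0x08,0xde,0xde}
query mem[0x0c]=0xd8, mem[0x11]=0xde, mem[0x0b]=0x25

MEM[0x0c,0x11,0x0b] = d8 de 25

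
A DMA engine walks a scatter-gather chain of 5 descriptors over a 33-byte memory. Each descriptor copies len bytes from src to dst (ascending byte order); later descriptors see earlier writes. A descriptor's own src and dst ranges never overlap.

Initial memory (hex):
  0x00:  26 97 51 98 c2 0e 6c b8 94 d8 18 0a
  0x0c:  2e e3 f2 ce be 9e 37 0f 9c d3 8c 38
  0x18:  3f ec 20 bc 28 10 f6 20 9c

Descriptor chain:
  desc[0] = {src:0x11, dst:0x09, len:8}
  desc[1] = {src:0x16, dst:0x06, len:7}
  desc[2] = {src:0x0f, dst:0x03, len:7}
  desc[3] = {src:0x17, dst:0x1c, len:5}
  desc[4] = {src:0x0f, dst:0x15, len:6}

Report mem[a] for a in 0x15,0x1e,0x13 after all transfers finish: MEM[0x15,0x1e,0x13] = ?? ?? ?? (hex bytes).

  after D0: wrote 8B at 0x09 = 9e370f9cd38c383f
  after D1: wrote 7B at 0x06 = 8c383fec20bc28
  after D2: wrote 7B at 0x03 = 383f9e370f9cd3
  after D3: wrote 5B at 0x1c = 383fec20bc
  after D4: wrote 6B at 0x15 = 383f9e370f9c
query mem[0x15]=0x38, mem[0x1e]=0xec, mem[0x13]=0x0f

MEM[0x15,0x1e,0x13] = 38 ec 0f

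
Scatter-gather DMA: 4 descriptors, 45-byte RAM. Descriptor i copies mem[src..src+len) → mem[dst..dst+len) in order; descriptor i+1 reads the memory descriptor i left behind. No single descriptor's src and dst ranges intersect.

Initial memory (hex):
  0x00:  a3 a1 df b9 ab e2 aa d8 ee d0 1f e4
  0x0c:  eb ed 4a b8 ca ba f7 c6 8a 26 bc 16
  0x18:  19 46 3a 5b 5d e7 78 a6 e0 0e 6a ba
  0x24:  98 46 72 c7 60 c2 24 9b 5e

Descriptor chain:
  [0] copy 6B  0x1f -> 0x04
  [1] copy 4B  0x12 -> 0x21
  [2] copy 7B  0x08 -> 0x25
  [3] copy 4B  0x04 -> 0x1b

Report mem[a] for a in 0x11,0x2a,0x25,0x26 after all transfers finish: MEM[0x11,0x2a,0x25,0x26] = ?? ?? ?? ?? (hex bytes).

MEM[0x11,0x2a,0x25,0x26] = ba ed ba 98

[0] 0x1f->0x04 len=6 : a6 e0 0e 6a ba 98
[1] 0x12->0x21 len=4 : f7 c6 8a 26
[2] 0x08->0x25 len=7 : ba 98 1f e4 eb ed 4a
[3] 0x04->0x1b len=4 : a6 e0 0e 6a
query mem[0x11]=0xba, mem[0x2a]=0xed, mem[0x25]=0xba, mem[0x26]=0x98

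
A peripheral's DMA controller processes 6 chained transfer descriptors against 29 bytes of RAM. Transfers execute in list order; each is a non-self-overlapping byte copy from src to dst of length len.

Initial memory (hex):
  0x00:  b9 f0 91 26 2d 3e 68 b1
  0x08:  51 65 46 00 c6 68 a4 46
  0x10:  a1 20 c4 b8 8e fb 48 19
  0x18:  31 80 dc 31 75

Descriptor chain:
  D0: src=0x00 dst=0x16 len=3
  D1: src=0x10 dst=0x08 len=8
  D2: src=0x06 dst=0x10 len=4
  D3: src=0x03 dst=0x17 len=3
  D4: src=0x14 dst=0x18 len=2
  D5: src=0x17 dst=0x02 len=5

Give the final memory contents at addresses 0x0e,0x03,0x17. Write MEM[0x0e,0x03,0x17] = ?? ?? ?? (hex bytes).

MEM[0x0e,0x03,0x17] = b9 8e 26

#0 dst[0x16+3] := {0xb9,0xf0,0x91}
#1 dst[0x08+8] := {0xa1,0x20,0xc4,0xb8,0x8e,0xfb,0xb9,0xf0}
#2 dst[0x10+4] := {0x68,0xb1,0xa1,0x20}
#3 dst[0x17+3] := {0x26,0x2d,0x3e}
#4 dst[0x18+2] := {0x8e,0xfb}
#5 dst[0x02+5] := {0x26,0x8e,0xfb,0xdc,0x31}
query mem[0x0e]=0xb9, mem[0x03]=0x8e, mem[0x17]=0x26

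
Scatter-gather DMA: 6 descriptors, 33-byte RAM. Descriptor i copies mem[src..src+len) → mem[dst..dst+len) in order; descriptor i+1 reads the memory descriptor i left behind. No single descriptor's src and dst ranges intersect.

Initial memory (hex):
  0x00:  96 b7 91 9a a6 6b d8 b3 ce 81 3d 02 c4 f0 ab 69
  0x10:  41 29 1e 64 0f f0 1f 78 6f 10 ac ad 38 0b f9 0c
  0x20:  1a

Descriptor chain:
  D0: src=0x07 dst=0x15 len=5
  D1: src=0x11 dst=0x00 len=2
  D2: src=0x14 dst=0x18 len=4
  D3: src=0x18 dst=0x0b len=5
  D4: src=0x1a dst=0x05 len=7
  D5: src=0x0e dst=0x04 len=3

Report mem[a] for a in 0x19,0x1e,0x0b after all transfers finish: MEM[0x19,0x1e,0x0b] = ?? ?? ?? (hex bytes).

D0: mem[0x15..0x19] <- [b3 ce 81 3d 02]
D1: mem[0x00..0x01] <- [29 1e]
D2: mem[0x18..0x1b] <- [0f b3 ce 81]
D3: mem[0x0b..0x0f] <- [0f b3 ce 81 38]
D4: mem[0x05..0x0b] <- [ce 81 38 0b f9 0c 1a]
D5: mem[0x04..0x06] <- [81 38 41]
query mem[0x19]=0xb3, mem[0x1e]=0xf9, mem[0x0b]=0x1a

MEM[0x19,0x1e,0x0b] = b3 f9 1a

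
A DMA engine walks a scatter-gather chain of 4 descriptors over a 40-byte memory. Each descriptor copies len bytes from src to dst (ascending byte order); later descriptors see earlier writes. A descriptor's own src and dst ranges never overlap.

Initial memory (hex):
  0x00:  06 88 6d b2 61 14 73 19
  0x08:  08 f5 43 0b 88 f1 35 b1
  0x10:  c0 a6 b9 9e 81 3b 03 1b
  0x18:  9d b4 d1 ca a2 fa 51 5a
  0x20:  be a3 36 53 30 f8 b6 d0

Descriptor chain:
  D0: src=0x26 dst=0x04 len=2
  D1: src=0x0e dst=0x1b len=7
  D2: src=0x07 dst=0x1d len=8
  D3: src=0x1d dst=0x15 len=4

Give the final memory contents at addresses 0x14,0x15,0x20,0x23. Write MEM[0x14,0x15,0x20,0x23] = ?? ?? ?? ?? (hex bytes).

MEM[0x14,0x15,0x20,0x23] = 81 19 43 f1

  after D0: wrote 2B at 0x04 = b6d0
  after D1: wrote 7B at 0x1b = 35b1c0a6b99e81
  after D2: wrote 8B at 0x1d = 1908f5430b88f135
  after D3: wrote 4B at 0x15 = 1908f543
query mem[0x14]=0x81, mem[0x15]=0x19, mem[0x20]=0x43, mem[0x23]=0xf1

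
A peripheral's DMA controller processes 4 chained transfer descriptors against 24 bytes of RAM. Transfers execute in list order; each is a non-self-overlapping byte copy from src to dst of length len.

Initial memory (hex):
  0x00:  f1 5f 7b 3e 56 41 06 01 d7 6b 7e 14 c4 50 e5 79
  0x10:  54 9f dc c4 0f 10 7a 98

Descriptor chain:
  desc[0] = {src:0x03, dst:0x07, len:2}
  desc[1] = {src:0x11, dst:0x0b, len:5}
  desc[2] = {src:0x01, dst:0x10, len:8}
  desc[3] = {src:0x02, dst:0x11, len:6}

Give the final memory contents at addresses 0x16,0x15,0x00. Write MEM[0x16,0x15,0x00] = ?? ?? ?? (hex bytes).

  after D0: wrote 2B at 0x07 = 3e56
  after D1: wrote 5B at 0x0b = 9fdcc40f10
  after D2: wrote 8B at 0x10 = 5f7b3e5641063e56
  after D3: wrote 6B at 0x11 = 7b3e5641063e
query mem[0x16]=0x3e, mem[0x15]=0x06, mem[0x00]=0xf1

MEM[0x16,0x15,0x00] = 3e 06 f1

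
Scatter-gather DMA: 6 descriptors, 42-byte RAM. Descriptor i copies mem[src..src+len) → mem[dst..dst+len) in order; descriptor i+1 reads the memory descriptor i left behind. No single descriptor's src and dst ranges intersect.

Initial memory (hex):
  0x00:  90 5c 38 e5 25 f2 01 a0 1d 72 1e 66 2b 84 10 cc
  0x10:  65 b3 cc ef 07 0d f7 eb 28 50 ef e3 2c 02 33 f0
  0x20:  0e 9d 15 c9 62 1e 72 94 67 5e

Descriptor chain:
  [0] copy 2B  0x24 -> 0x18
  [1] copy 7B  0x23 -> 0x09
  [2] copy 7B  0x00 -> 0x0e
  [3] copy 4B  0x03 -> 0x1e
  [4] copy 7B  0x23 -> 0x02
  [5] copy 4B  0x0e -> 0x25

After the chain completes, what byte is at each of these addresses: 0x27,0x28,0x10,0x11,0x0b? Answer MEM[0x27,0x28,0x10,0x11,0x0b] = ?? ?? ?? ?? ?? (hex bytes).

D0: mem[0x18..0x19] <- [62 1e]
D1: mem[0x09..0x0f] <- [c9 62 1e 72 94 67 5e]
D2: mem[0x0e..0x14] <- [90 5c 38 e5 25 f2 01]
D3: mem[0x1e..0x21] <- [e5 25 f2 01]
D4: mem[0x02..0x08] <- [c9 62 1e 72 94 67 5e]
D5: mem[0x25..0x28] <- [90 5c 38 e5]
query mem[0x27]=0x38, mem[0x28]=0xe5, mem[0x10]=0x38, mem[0x11]=0xe5, mem[0x0b]=0x1e

MEM[0x27,0x28,0x10,0x11,0x0b] = 38 e5 38 e5 1e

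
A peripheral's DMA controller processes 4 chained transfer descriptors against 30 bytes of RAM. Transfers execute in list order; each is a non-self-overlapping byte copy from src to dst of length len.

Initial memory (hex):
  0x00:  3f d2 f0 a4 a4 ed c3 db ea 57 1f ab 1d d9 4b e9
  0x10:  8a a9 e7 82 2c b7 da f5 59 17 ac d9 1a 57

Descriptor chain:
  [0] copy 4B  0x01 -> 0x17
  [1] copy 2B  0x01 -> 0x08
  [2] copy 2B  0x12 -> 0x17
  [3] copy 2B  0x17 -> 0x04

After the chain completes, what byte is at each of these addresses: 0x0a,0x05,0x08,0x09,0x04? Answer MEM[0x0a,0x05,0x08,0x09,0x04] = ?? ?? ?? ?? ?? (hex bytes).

MEM[0x0a,0x05,0x08,0x09,0x04] = 1f 82 d2 f0 e7

D0: mem[0x17..0x1a] <- [d2 f0 a4 a4]
D1: mem[0x08..0x09] <- [d2 f0]
D2: mem[0x17..0x18] <- [e7 82]
D3: mem[0x04..0x05] <- [e7 82]
query mem[0x0a]=0x1f, mem[0x05]=0x82, mem[0x08]=0xd2, mem[0x09]=0xf0, mem[0x04]=0xe7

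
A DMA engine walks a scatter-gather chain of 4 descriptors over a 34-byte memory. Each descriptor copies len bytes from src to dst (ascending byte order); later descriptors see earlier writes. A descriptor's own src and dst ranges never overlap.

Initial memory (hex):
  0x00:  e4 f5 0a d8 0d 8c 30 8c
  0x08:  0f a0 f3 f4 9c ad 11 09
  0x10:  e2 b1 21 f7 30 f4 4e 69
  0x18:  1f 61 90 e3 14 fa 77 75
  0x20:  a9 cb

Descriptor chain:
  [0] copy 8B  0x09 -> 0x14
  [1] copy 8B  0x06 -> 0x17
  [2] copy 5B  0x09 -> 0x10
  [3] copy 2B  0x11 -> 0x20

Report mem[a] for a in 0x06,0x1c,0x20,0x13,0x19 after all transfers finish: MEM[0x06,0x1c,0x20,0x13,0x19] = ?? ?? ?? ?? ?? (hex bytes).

MEM[0x06,0x1c,0x20,0x13,0x19] = 30 f4 f3 9c 0f

[0] 0x09->0x14 len=8 : a0 f3 f4 9c ad 11 09 e2
[1] 0x06->0x17 len=8 : 30 8c 0f a0 f3 f4 9c ad
[2] 0x09->0x10 len=5 : a0 f3 f4 9c ad
[3] 0x11->0x20 len=2 : f3 f4
query mem[0x06]=0x30, mem[0x1c]=0xf4, mem[0x20]=0xf3, mem[0x13]=0x9c, mem[0x19]=0x0f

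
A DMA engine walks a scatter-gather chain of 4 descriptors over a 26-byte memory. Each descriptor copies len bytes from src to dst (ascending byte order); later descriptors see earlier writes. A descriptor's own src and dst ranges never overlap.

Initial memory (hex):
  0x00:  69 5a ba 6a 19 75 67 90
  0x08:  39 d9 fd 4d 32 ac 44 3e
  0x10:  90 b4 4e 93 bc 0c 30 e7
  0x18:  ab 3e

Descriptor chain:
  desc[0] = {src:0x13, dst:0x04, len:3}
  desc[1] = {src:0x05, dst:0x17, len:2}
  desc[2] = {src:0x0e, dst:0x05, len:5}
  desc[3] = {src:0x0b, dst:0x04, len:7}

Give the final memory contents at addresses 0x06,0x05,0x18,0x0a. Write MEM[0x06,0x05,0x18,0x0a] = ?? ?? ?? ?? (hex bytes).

MEM[0x06,0x05,0x18,0x0a] = ac 32 0c b4

D0: mem[0x04..0x06] <- [93 bc 0c]
D1: mem[0x17..0x18] <- [bc 0c]
D2: mem[0x05..0x09] <- [44 3e 90 b4 4e]
D3: mem[0x04..0x0a] <- [4d 32 ac 44 3e 90 b4]
query mem[0x06]=0xac, mem[0x05]=0x32, mem[0x18]=0x0c, mem[0x0a]=0xb4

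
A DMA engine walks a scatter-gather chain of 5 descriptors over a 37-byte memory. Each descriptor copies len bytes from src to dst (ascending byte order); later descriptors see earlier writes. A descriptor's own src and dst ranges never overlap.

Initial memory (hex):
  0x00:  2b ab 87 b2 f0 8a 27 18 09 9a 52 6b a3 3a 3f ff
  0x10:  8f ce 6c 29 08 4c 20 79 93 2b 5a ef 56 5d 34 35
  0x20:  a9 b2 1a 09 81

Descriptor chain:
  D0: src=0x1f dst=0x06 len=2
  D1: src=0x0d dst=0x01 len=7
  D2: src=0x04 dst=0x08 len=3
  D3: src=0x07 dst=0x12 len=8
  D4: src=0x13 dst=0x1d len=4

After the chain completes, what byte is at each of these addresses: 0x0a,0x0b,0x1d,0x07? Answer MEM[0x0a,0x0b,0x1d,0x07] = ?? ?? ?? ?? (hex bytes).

#0 dst[0x06+2] := {0x35,0xa9}
#1 dst[0x01+7] := {0x3a,0x3f,0xff,0x8f,0xce,0x6c,0x29}
#2 dst[0x08+3] := {0x8f,0xce,0x6c}
#3 dst[0x12+8] := {0x29,0x8f,0xce,0x6c,0x6b,0xa3,0x3a,0x3f}
#4 dst[0x1d+4] := {0x8f,0xce,0x6c,0x6b}
query mem[0x0a]=0x6c, mem[0x0b]=0x6b, mem[0x1d]=0x8f, mem[0x07]=0x29

MEM[0x0a,0x0b,0x1d,0x07] = 6c 6b 8f 29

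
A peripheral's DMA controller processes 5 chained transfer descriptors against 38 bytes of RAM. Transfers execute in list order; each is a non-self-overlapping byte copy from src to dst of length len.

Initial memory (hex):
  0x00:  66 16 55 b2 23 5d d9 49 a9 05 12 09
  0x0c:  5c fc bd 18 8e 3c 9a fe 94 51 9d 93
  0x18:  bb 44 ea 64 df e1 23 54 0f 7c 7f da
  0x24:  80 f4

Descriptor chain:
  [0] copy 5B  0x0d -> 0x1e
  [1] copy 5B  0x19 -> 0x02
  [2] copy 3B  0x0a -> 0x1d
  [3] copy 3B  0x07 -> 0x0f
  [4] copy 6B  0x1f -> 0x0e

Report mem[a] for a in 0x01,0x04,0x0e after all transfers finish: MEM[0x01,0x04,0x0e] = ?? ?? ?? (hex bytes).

MEM[0x01,0x04,0x0e] = 16 64 5c

  after D0: wrote 5B at 0x1e = fcbd188e3c
  after D1: wrote 5B at 0x02 = 44ea64dfe1
  after D2: wrote 3B at 0x1d = 12095c
  after D3: wrote 3B at 0x0f = 49a905
  after D4: wrote 6B at 0x0e = 5c188e3cda80
query mem[0x01]=0x16, mem[0x04]=0x64, mem[0x0e]=0x5c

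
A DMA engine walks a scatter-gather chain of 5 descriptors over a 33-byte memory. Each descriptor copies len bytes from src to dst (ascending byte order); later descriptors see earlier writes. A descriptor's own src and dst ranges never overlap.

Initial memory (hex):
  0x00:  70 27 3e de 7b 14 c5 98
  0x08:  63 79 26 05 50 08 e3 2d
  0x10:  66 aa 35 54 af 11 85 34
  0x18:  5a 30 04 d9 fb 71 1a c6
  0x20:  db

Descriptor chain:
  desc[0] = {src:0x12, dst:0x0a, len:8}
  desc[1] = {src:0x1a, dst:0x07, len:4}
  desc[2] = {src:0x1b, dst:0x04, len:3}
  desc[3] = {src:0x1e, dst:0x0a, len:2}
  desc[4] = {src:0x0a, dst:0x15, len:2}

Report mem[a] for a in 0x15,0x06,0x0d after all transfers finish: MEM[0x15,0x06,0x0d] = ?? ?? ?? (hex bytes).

  after D0: wrote 8B at 0x0a = 3554af1185345a30
  after D1: wrote 4B at 0x07 = 04d9fb71
  after D2: wrote 3B at 0x04 = d9fb71
  after D3: wrote 2B at 0x0a = 1ac6
  after D4: wrote 2B at 0x15 = 1ac6
query mem[0x15]=0x1a, mem[0x06]=0x71, mem[0x0d]=0x11

MEM[0x15,0x06,0x0d] = 1a 71 11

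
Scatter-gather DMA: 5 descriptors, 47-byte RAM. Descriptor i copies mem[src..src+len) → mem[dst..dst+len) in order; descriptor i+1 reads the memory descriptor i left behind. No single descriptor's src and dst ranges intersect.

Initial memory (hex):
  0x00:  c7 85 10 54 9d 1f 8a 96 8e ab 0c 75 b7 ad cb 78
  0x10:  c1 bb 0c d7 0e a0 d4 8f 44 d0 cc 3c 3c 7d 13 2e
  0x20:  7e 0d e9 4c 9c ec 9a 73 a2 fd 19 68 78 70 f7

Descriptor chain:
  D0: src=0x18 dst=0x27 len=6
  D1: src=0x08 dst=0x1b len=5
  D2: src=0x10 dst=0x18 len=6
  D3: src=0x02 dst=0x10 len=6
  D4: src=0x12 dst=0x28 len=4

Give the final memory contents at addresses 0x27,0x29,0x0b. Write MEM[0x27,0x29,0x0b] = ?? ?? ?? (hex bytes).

#0 dst[0x27+6] := {0x44,0xd0,0xcc,0x3c,0x3c,0x7d}
#1 dst[0x1b+5] := {0x8e,0xab,0x0c,0x75,0xb7}
#2 dst[0x18+6] := {0xc1,0xbb,0x0c,0xd7,0x0e,0xa0}
#3 dst[0x10+6] := {0x10,0x54,0x9d,0x1f,0x8a,0x96}
#4 dst[0x28+4] := {0x9d,0x1f,0x8a,0x96}
query mem[0x27]=0x44, mem[0x29]=0x1f, mem[0x0b]=0x75

MEM[0x27,0x29,0x0b] = 44 1f 75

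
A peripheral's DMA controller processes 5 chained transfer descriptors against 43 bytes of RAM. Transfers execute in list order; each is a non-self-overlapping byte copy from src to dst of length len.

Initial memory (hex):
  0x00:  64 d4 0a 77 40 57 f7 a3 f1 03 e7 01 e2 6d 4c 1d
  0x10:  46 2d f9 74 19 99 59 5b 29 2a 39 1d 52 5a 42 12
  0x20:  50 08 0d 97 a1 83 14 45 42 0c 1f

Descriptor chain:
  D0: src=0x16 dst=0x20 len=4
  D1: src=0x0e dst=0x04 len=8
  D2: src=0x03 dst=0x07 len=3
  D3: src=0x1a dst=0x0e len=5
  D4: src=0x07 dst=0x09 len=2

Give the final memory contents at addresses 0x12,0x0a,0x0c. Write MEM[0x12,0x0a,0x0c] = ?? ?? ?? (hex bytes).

MEM[0x12,0x0a,0x0c] = 42 4c e2

  after D0: wrote 4B at 0x20 = 595b292a
  after D1: wrote 8B at 0x04 = 4c1d462df9741999
  after D2: wrote 3B at 0x07 = 774c1d
  after D3: wrote 5B at 0x0e = 391d525a42
  after D4: wrote 2B at 0x09 = 774c
query mem[0x12]=0x42, mem[0x0a]=0x4c, mem[0x0c]=0xe2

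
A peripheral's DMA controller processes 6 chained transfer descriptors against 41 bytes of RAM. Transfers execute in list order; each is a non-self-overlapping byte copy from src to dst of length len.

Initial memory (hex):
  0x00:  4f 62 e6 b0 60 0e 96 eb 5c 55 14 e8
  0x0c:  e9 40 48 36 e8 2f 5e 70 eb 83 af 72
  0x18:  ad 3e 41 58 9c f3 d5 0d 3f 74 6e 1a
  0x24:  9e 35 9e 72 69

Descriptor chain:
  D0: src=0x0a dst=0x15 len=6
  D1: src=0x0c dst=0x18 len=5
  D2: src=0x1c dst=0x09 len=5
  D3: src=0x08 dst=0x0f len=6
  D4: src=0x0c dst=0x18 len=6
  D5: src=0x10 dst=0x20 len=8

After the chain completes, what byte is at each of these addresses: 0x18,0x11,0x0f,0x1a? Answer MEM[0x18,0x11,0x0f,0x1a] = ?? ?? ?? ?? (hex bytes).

MEM[0x18,0x11,0x0f,0x1a] = 0d f3 5c 48

[0] 0x0a->0x15 len=6 : 14 e8 e9 40 48 36
[1] 0x0c->0x18 len=5 : e9 40 48 36 e8
[2] 0x1c->0x09 len=5 : e8 f3 d5 0d 3f
[3] 0x08->0x0f len=6 : 5c e8 f3 d5 0d 3f
[4] 0x0c->0x18 len=6 : 0d 3f 48 5c e8 f3
[5] 0x10->0x20 len=8 : e8 f3 d5 0d 3f 14 e8 e9
query mem[0x18]=0x0d, mem[0x11]=0xf3, mem[0x0f]=0x5c, mem[0x1a]=0x48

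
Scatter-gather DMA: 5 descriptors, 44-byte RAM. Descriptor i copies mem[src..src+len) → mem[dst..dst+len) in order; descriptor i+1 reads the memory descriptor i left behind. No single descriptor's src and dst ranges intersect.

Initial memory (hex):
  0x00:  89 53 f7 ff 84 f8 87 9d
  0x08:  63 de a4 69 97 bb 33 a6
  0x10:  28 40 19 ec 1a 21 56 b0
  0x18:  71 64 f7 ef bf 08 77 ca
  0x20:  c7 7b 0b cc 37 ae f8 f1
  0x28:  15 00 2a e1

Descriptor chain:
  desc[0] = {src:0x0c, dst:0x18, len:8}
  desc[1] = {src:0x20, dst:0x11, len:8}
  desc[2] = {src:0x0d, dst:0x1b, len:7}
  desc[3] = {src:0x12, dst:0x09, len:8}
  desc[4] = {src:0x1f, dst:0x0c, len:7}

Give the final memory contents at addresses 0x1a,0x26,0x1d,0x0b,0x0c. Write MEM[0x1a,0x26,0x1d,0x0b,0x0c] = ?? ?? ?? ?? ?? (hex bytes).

#0 dst[0x18+8] := {0x97,0xbb,0x33,0xa6,0x28,0x40,0x19,0xec}
#1 dst[0x11+8] := {0xc7,0x7b,0x0b,0xcc,0x37,0xae,0xf8,0xf1}
#2 dst[0x1b+7] := {0xbb,0x33,0xa6,0x28,0xc7,0x7b,0x0b}
#3 dst[0x09+8] := {0x7b,0x0b,0xcc,0x37,0xae,0xf8,0xf1,0xbb}
#4 dst[0x0c+7] := {0xc7,0x7b,0x0b,0x0b,0xcc,0x37,0xae}
query mem[0x1a]=0x33, mem[0x26]=0xf8, mem[0x1d]=0xa6, mem[0x0b]=0xcc, mem[0x0c]=0xc7

MEM[0x1a,0x26,0x1d,0x0b,0x0c] = 33 f8 a6 cc c7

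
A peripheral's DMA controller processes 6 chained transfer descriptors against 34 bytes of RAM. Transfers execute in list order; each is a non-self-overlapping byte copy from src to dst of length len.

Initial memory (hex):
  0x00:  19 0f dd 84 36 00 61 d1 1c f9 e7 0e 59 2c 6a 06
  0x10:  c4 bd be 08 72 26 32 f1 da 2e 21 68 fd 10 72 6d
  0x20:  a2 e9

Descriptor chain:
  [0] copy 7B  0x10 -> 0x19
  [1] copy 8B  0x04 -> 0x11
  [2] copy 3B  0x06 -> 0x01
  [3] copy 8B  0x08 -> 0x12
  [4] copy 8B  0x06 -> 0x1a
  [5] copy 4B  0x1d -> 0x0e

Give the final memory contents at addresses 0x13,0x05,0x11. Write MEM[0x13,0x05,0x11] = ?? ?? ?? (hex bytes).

MEM[0x13,0x05,0x11] = f9 00 59

#0 dst[0x19+7] := {0xc4,0xbd,0xbe,0x08,0x72,0x26,0x32}
#1 dst[0x11+8] := {0x36,0x00,0x61,0xd1,0x1c,0xf9,0xe7,0x0e}
#2 dst[0x01+3] := {0x61,0xd1,0x1c}
#3 dst[0x12+8] := {0x1c,0xf9,0xe7,0x0e,0x59,0x2c,0x6a,0x06}
#4 dst[0x1a+8] := {0x61,0xd1,0x1c,0xf9,0xe7,0x0e,0x59,0x2c}
#5 dst[0x0e+4] := {0xf9,0xe7,0x0e,0x59}
query mem[0x13]=0xf9, mem[0x05]=0x00, mem[0x11]=0x59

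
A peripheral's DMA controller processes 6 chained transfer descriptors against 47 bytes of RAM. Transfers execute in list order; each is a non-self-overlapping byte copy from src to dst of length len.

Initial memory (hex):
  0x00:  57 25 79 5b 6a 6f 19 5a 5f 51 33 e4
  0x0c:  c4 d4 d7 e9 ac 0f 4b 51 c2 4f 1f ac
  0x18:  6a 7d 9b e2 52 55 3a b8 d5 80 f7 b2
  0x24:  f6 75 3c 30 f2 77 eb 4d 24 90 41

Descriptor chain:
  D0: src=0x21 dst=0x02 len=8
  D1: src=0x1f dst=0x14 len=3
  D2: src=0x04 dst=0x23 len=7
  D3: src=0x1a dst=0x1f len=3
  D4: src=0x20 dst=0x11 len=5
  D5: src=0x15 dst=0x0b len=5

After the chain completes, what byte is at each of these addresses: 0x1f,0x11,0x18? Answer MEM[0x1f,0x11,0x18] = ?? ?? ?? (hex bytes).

MEM[0x1f,0x11,0x18] = 9b e2 6a

D0: mem[0x02..0x09] <- [80 f7 b2 f6 75 3c 30 f2]
D1: mem[0x14..0x16] <- [b8 d5 80]
D2: mem[0x23..0x29] <- [b2 f6 75 3c 30 f2 33]
D3: mem[0x1f..0x21] <- [9b e2 52]
D4: mem[0x11..0x15] <- [e2 52 f7 b2 f6]
D5: mem[0x0b..0x0f] <- [f6 80 ac 6a 7d]
query mem[0x1f]=0x9b, mem[0x11]=0xe2, mem[0x18]=0x6a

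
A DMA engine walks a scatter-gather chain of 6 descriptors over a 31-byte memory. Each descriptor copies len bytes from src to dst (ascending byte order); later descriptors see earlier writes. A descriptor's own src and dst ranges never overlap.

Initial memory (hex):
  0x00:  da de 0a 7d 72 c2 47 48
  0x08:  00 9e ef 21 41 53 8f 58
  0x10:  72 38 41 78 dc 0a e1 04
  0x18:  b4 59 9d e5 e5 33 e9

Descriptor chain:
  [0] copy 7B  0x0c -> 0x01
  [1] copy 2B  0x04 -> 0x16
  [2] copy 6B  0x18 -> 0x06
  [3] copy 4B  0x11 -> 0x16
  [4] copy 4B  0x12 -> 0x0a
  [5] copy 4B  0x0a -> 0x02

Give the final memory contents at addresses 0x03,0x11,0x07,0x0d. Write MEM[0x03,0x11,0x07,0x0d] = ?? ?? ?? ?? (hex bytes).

  after D0: wrote 7B at 0x01 = 41538f58723841
  after D1: wrote 2B at 0x16 = 5872
  after D2: wrote 6B at 0x06 = b4599de5e533
  after D3: wrote 4B at 0x16 = 384178dc
  after D4: wrote 4B at 0x0a = 4178dc0a
  after D5: wrote 4B at 0x02 = 4178dc0a
query mem[0x03]=0x78, mem[0x11]=0x38, mem[0x07]=0x59, mem[0x0d]=0x0a

MEM[0x03,0x11,0x07,0x0d] = 78 38 59 0a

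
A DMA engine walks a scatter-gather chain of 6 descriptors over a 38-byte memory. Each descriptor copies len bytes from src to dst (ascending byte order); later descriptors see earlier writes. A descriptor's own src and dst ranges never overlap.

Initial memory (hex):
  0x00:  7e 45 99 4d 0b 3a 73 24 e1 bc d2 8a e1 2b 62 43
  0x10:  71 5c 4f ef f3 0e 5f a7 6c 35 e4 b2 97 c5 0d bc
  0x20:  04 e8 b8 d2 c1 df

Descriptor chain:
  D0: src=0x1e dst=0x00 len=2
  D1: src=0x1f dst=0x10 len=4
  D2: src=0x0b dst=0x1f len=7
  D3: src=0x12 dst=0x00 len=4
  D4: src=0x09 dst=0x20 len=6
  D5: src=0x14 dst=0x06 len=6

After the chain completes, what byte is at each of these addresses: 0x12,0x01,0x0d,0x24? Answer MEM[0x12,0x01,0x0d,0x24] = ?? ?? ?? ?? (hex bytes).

#0 dst[0x00+2] := {0x0d,0xbc}
#1 dst[0x10+4] := {0xbc,0x04,0xe8,0xb8}
#2 dst[0x1f+7] := {0x8a,0xe1,0x2b,0x62,0x43,0xbc,0x04}
#3 dst[0x00+4] := {0xe8,0xb8,0xf3,0x0e}
#4 dst[0x20+6] := {0xbc,0xd2,0x8a,0xe1,0x2b,0x62}
#5 dst[0x06+6] := {0xf3,0x0e,0x5f,0xa7,0x6c,0x35}
query mem[0x12]=0xe8, mem[0x01]=0xb8, mem[0x0d]=0x2b, mem[0x24]=0x2b

MEM[0x12,0x01,0x0d,0x24] = e8 b8 2b 2b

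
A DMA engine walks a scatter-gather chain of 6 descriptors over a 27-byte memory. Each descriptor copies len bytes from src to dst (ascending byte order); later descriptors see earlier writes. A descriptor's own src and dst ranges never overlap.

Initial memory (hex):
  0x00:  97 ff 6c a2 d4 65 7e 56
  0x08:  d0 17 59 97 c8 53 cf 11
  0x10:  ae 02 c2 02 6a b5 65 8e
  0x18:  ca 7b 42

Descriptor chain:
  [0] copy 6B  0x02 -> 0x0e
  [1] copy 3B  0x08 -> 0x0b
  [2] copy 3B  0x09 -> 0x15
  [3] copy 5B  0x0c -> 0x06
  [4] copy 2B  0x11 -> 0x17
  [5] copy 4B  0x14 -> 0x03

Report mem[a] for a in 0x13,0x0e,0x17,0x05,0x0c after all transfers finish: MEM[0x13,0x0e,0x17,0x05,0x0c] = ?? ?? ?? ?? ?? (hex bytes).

MEM[0x13,0x0e,0x17,0x05,0x0c] = 56 6c 65 59 17

  after D0: wrote 6B at 0x0e = 6ca2d4657e56
  after D1: wrote 3B at 0x0b = d01759
  after D2: wrote 3B at 0x15 = 1759d0
  after D3: wrote 5B at 0x06 = 17596ca2d4
  after D4: wrote 2B at 0x17 = 657e
  after D5: wrote 4B at 0x03 = 6a175965
query mem[0x13]=0x56, mem[0x0e]=0x6c, mem[0x17]=0x65, mem[0x05]=0x59, mem[0x0c]=0x17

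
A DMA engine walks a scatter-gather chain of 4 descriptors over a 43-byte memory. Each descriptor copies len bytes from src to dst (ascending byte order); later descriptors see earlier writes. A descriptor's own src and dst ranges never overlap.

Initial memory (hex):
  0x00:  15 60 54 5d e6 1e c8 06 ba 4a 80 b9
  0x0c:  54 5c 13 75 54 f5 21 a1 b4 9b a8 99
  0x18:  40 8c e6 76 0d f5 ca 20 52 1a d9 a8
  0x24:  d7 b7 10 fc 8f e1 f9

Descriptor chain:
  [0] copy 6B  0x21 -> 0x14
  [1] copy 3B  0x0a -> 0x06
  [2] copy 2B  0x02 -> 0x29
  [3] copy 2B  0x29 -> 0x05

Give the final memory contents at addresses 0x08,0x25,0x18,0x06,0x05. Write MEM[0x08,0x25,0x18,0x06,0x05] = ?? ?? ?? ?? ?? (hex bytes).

MEM[0x08,0x25,0x18,0x06,0x05] = 54 b7 b7 5d 54

[0] 0x21->0x14 len=6 : 1a d9 a8 d7 b7 10
[1] 0x0a->0x06 len=3 : 80 b9 54
[2] 0x02->0x29 len=2 : 54 5d
[3] 0x29->0x05 len=2 : 54 5d
query mem[0x08]=0x54, mem[0x25]=0xb7, mem[0x18]=0xb7, mem[0x06]=0x5d, mem[0x05]=0x54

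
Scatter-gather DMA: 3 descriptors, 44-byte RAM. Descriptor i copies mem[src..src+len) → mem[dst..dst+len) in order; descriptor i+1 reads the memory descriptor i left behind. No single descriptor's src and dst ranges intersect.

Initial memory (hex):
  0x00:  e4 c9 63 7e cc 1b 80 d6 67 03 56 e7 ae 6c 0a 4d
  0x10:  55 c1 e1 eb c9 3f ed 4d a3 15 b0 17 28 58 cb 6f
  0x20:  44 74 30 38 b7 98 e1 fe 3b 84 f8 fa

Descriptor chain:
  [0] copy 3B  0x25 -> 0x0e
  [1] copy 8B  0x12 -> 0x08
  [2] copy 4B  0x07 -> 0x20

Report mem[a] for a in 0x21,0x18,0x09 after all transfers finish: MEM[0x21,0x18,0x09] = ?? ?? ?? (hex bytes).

#0 dst[0x0e+3] := {0x98,0xe1,0xfe}
#1 dst[0x08+8] := {0xe1,0xeb,0xc9,0x3f,0xed,0x4d,0xa3,0x15}
#2 dst[0x20+4] := {0xd6,0xe1,0xeb,0xc9}
query mem[0x21]=0xe1, mem[0x18]=0xa3, mem[0x09]=0xeb

MEM[0x21,0x18,0x09] = e1 a3 eb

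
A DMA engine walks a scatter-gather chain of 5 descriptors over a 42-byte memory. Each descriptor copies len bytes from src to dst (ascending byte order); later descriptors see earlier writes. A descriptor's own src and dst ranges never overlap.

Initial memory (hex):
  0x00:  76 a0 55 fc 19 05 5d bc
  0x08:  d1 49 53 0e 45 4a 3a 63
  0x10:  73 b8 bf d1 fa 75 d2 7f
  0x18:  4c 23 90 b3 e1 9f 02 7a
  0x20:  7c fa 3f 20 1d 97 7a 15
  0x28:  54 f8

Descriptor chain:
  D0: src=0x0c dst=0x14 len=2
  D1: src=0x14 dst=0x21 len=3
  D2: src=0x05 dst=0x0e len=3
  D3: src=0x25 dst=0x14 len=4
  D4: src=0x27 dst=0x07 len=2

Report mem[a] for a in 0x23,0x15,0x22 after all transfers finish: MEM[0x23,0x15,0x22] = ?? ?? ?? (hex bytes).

#0 dst[0x14+2] := {0x45,0x4a}
#1 dst[0x21+3] := {0x45,0x4a,0xd2}
#2 dst[0x0e+3] := {0x05,0x5d,0xbc}
#3 dst[0x14+4] := {0x97,0x7a,0x15,0x54}
#4 dst[0x07+2] := {0x15,0x54}
query mem[0x23]=0xd2, mem[0x15]=0x7a, mem[0x22]=0x4a

MEM[0x23,0x15,0x22] = d2 7a 4a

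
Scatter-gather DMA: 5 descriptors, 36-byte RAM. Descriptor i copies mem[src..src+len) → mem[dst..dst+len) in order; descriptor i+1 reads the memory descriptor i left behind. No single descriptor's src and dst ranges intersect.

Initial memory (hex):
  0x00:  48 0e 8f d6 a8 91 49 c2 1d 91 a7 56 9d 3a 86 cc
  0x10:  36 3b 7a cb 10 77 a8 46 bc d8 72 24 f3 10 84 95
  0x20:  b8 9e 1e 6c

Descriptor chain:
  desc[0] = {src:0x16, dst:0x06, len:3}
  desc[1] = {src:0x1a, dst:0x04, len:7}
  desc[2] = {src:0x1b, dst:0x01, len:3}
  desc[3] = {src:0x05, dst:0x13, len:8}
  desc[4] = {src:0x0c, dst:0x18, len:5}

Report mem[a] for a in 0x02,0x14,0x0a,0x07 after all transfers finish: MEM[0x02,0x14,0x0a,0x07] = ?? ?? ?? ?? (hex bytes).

MEM[0x02,0x14,0x0a,0x07] = f3 f3 b8 10

D0: mem[0x06..0x08] <- [a8 46 bc]
D1: mem[0x04..0x0a] <- [72 24 f3 10 84 95 b8]
D2: mem[0x01..0x03] <- [24 f3 10]
D3: mem[0x13..0x1a] <- [24 f3 10 84 95 b8 56 9d]
D4: mem[0x18..0x1c] <- [9d 3a 86 cc 36]
query mem[0x02]=0xf3, mem[0x14]=0xf3, mem[0x0a]=0xb8, mem[0x07]=0x10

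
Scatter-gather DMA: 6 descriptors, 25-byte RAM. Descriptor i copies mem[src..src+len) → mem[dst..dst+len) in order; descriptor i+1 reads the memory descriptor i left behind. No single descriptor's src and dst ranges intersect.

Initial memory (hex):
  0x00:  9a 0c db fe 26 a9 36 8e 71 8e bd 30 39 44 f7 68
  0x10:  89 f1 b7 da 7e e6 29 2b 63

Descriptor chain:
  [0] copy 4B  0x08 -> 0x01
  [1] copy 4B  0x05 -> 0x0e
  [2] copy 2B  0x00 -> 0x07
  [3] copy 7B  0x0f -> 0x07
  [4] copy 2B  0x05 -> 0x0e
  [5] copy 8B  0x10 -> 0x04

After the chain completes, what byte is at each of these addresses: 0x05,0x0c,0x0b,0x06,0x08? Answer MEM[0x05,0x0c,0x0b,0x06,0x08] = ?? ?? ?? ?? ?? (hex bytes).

  after D0: wrote 4B at 0x01 = 718ebd30
  after D1: wrote 4B at 0x0e = a9368e71
  after D2: wrote 2B at 0x07 = 9a71
  after D3: wrote 7B at 0x07 = 368e71b7da7ee6
  after D4: wrote 2B at 0x0e = a936
  after D5: wrote 8B at 0x04 = 8e71b7da7ee6292b
query mem[0x05]=0x71, mem[0x0c]=0x7e, mem[0x0b]=0x2b, mem[0x06]=0xb7, mem[0x08]=0x7e

MEM[0x05,0x0c,0x0b,0x06,0x08] = 71 7e 2b b7 7e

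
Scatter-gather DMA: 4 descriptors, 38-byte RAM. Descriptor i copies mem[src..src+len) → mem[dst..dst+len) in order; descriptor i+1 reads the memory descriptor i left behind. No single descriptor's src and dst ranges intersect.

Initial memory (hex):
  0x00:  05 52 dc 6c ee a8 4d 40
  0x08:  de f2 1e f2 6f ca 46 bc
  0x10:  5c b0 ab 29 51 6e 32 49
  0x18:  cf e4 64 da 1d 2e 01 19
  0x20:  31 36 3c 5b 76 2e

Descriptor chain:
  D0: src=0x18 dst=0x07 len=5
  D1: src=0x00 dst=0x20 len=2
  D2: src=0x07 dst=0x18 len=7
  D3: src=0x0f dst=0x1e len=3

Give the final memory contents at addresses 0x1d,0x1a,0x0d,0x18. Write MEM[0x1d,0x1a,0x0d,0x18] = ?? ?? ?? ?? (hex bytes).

MEM[0x1d,0x1a,0x0d,0x18] = 6f 64 ca cf

#0 dst[0x07+5] := {0xcf,0xe4,0x64,0xda,0x1d}
#1 dst[0x20+2] := {0x05,0x52}
#2 dst[0x18+7] := {0xcf,0xe4,0x64,0xda,0x1d,0x6f,0xca}
#3 dst[0x1e+3] := {0xbc,0x5c,0xb0}
query mem[0x1d]=0x6f, mem[0x1a]=0x64, mem[0x0d]=0xca, mem[0x18]=0xcf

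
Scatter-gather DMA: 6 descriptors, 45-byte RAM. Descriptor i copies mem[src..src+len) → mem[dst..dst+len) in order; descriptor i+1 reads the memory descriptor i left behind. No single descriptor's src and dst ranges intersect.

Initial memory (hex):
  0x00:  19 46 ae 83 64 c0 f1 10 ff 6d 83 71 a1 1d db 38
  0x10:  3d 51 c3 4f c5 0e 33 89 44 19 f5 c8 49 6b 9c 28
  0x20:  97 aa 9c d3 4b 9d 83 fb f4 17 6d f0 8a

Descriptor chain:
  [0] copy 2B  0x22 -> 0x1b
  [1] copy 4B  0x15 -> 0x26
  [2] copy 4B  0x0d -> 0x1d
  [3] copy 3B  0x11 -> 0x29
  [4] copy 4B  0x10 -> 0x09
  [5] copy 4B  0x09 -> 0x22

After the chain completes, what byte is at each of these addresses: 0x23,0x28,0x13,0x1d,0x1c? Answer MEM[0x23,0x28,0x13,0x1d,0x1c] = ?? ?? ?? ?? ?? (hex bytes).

MEM[0x23,0x28,0x13,0x1d,0x1c] = 51 89 4f 1d d3

D0: mem[0x1b..0x1c] <- [9c d3]
D1: mem[0x26..0x29] <- [0e 33 89 44]
D2: mem[0x1d..0x20] <- [1d db 38 3d]
D3: mem[0x29..0x2b] <- [51 c3 4f]
D4: mem[0x09..0x0c] <- [3d 51 c3 4f]
D5: mem[0x22..0x25] <- [3d 51 c3 4f]
query mem[0x23]=0x51, mem[0x28]=0x89, mem[0x13]=0x4f, mem[0x1d]=0x1d, mem[0x1c]=0xd3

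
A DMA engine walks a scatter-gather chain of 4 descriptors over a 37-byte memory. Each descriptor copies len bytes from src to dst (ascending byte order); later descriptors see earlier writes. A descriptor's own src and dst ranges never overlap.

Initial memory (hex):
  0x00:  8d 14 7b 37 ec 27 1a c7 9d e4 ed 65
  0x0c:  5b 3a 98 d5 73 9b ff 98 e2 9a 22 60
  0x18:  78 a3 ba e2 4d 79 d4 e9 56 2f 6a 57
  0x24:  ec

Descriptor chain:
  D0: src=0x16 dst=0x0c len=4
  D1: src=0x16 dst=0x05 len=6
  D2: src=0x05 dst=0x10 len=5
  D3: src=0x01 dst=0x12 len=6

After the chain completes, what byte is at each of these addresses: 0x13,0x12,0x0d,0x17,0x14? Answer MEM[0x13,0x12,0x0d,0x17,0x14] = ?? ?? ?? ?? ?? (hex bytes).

MEM[0x13,0x12,0x0d,0x17,0x14] = 7b 14 60 60 37

[0] 0x16->0x0c len=4 : 22 60 78 a3
[1] 0x16->0x05 len=6 : 22 60 78 a3 ba e2
[2] 0x05->0x10 len=5 : 22 60 78 a3 ba
[3] 0x01->0x12 len=6 : 14 7b 37 ec 22 60
query mem[0x13]=0x7b, mem[0x12]=0x14, mem[0x0d]=0x60, mem[0x17]=0x60, mem[0x14]=0x37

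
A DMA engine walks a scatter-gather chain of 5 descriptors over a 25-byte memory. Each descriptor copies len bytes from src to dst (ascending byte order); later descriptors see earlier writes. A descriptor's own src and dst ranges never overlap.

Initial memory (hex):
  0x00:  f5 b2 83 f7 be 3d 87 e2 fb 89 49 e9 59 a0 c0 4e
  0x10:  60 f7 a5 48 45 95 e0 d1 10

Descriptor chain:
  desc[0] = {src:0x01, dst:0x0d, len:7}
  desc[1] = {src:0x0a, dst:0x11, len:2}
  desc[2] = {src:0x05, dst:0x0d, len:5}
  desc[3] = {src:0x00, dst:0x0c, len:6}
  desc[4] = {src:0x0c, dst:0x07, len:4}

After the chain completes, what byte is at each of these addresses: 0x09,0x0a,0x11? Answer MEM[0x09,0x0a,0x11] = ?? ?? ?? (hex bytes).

MEM[0x09,0x0a,0x11] = 83 f7 3d

[0] 0x01->0x0d len=7 : b2 83 f7 be 3d 87 e2
[1] 0x0a->0x11 len=2 : 49 e9
[2] 0x05->0x0d len=5 : 3d 87 e2 fb 89
[3] 0x00->0x0c len=6 : f5 b2 83 f7 be 3d
[4] 0x0c->0x07 len=4 : f5 b2 83 f7
query mem[0x09]=0x83, mem[0x0a]=0xf7, mem[0x11]=0x3d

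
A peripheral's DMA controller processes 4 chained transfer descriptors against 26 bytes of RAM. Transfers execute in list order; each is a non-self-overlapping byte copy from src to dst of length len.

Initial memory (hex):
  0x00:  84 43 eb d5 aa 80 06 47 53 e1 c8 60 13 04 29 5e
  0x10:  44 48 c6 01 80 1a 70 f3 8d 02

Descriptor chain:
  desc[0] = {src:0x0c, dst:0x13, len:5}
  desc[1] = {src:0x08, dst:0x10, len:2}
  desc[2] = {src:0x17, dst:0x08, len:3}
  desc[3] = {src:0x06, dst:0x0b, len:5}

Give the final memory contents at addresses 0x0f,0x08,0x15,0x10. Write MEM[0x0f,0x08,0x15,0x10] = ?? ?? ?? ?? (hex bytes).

MEM[0x0f,0x08,0x15,0x10] = 02 44 29 53

#0 dst[0x13+5] := {0x13,0x04,0x29,0x5e,0x44}
#1 dst[0x10+2] := {0x53,0xe1}
#2 dst[0x08+3] := {0x44,0x8d,0x02}
#3 dst[0x0b+5] := {0x06,0x47,0x44,0x8d,0x02}
query mem[0x0f]=0x02, mem[0x08]=0x44, mem[0x15]=0x29, mem[0x10]=0x53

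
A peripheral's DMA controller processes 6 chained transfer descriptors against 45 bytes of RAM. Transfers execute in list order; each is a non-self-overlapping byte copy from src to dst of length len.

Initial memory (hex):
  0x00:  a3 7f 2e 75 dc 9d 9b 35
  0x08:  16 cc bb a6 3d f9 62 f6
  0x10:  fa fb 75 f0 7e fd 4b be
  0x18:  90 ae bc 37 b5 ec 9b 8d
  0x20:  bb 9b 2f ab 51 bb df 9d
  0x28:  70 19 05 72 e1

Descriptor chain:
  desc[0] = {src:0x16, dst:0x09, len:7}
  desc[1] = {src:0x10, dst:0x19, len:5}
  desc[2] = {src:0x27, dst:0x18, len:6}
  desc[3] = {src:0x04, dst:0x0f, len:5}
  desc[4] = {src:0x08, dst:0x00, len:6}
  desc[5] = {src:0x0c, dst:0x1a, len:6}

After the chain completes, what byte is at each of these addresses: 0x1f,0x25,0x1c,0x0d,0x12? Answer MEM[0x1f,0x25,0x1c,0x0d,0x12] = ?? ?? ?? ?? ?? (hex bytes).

D0: mem[0x09..0x0f] <- [4b be 90 ae bc 37 b5]
D1: mem[0x19..0x1d] <- [fa fb 75 f0 7e]
D2: mem[0x18..0x1d] <- [9d 70 19 05 72 e1]
D3: mem[0x0f..0x13] <- [dc 9d 9b 35 16]
D4: mem[0x00..0x05] <- [16 4b be 90 ae bc]
D5: mem[0x1a..0x1f] <- [ae bc 37 dc 9d 9b]
query mem[0x1f]=0x9b, mem[0x25]=0xbb, mem[0x1c]=0x37, mem[0x0d]=0xbc, mem[0x12]=0x35

MEM[0x1f,0x25,0x1c,0x0d,0x12] = 9b bb 37 bc 35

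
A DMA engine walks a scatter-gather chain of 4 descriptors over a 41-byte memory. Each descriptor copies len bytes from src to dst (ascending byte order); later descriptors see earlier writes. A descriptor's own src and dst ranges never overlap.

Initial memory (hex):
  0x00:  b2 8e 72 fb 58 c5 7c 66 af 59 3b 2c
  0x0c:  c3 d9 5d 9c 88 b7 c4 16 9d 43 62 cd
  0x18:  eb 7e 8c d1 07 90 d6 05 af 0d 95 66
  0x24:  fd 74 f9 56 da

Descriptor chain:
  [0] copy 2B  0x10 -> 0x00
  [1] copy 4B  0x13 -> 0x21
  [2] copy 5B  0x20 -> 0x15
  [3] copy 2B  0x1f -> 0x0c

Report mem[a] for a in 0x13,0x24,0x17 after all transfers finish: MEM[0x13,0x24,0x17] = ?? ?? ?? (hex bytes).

#0 dst[0x00+2] := {0x88,0xb7}
#1 dst[0x21+4] := {0x16,0x9d,0x43,0x62}
#2 dst[0x15+5] := {0xaf,0x16,0x9d,0x43,0x62}
#3 dst[0x0c+2] := {0x05,0xaf}
query mem[0x13]=0x16, mem[0x24]=0x62, mem[0x17]=0x9d

MEM[0x13,0x24,0x17] = 16 62 9d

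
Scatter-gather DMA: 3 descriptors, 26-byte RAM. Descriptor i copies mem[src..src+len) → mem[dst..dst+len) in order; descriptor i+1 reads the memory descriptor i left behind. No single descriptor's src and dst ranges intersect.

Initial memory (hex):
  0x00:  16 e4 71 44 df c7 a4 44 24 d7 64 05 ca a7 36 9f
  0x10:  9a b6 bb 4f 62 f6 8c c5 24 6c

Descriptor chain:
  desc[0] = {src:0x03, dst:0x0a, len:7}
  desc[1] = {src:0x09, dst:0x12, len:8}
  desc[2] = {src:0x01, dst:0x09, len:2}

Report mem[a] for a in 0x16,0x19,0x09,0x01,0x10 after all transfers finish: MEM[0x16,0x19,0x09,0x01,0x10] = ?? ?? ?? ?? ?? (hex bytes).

MEM[0x16,0x19,0x09,0x01,0x10] = a4 d7 e4 e4 d7

  after D0: wrote 7B at 0x0a = 44dfc7a44424d7
  after D1: wrote 8B at 0x12 = d744dfc7a44424d7
  after D2: wrote 2B at 0x09 = e471
query mem[0x16]=0xa4, mem[0x19]=0xd7, mem[0x09]=0xe4, mem[0x01]=0xe4, mem[0x10]=0xd7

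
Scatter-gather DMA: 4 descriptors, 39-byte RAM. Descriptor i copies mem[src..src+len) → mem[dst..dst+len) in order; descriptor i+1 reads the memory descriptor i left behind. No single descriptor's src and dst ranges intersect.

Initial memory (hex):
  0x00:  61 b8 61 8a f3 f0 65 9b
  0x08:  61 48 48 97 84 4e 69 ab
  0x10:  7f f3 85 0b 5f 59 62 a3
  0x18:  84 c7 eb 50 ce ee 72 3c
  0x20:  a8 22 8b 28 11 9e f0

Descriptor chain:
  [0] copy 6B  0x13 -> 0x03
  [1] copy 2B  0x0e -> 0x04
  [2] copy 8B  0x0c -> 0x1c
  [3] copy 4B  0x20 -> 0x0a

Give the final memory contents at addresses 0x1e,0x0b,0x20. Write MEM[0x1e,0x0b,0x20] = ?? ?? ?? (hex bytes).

MEM[0x1e,0x0b,0x20] = 69 f3 7f

D0: mem[0x03..0x08] <- [0b 5f 59 62 a3 84]
D1: mem[0x04..0x05] <- [69 ab]
D2: mem[0x1c..0x23] <- [84 4e 69 ab 7f f3 85 0b]
D3: mem[0x0a..0x0d] <- [7f f3 85 0b]
query mem[0x1e]=0x69, mem[0x0b]=0xf3, mem[0x20]=0x7f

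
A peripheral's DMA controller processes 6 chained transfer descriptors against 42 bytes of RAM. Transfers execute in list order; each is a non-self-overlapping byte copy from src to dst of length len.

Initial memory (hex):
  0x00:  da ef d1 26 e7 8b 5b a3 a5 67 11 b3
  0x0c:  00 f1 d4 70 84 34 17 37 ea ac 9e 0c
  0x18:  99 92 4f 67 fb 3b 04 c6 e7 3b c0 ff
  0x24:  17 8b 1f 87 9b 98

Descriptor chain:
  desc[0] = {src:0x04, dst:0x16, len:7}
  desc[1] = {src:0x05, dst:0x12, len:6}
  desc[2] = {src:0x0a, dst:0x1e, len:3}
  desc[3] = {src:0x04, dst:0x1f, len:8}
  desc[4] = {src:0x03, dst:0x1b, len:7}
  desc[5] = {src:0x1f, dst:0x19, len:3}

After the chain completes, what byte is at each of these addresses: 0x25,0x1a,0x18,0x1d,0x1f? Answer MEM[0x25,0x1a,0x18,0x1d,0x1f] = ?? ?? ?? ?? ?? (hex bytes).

#0 dst[0x16+7] := {0xe7,0x8b,0x5b,0xa3,0xa5,0x67,0x11}
#1 dst[0x12+6] := {0x8b,0x5b,0xa3,0xa5,0x67,0x11}
#2 dst[0x1e+3] := {0x11,0xb3,0x00}
#3 dst[0x1f+8] := {0xe7,0x8b,0x5b,0xa3,0xa5,0x67,0x11,0xb3}
#4 dst[0x1b+7] := {0x26,0xe7,0x8b,0x5b,0xa3,0xa5,0x67}
#5 dst[0x19+3] := {0xa3,0xa5,0x67}
query mem[0x25]=0x11, mem[0x1a]=0xa5, mem[0x18]=0x5b, mem[0x1d]=0x8b, mem[0x1f]=0xa3

MEM[0x25,0x1a,0x18,0x1d,0x1f] = 11 a5 5b 8b a3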